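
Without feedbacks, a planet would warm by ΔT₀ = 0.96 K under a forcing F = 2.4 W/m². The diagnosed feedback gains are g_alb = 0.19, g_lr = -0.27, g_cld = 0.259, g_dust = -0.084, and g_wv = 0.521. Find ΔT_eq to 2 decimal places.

2.50 K

Total gain g = 0.19 − 0.27 + 0.259 − 0.084 + 0.521 = 0.616.
Amplification A = 1/(1 − 0.616) = 2.604.
ΔT = 0.96 × 2.604 = 2.50 K.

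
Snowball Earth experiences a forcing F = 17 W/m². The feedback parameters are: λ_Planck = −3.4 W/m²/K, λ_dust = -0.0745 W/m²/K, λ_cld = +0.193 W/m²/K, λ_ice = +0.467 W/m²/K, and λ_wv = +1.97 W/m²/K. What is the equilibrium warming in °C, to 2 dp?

20.13 °C

Net feedback parameter λ = (−3.4) + (-0.0745) + (+0.193) + (+0.467) + (+1.97) = -0.8445 W/m²/K.
ΔT = −F/λ = −17/(-0.8445) = 20.13 °C.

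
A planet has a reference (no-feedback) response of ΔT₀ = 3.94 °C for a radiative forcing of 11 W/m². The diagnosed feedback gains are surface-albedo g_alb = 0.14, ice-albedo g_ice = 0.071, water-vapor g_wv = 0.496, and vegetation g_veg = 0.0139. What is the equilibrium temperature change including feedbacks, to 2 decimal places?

Total gain g = 0.14 + 0.071 + 0.496 + 0.0139 = 0.7209.
Amplification A = 1/(1 − 0.7209) = 3.583.
ΔT = 3.94 × 3.583 = 14.12 °C.

14.12 °C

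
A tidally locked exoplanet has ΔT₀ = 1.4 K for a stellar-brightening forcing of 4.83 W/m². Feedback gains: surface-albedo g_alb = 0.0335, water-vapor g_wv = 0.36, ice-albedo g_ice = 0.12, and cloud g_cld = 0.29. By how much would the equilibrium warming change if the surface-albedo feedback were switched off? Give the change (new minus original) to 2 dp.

-1.04 K

Original: g = 0.8035, ΔT = 1.4/(1−0.8035) = 7.1247 K.
Without surface-albedo: g' = 0.77, ΔT' = 1.4/(1−0.77) = 6.0870 K.
Change = 6.0870 − 7.1247 = -1.04 K.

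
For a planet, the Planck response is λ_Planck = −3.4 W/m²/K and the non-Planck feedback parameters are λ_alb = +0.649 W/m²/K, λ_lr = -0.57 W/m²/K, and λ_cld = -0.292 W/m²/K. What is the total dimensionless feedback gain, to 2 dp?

-0.06

Convert to gains: g_alb = 0.649/3.4 = 0.1909; g_lr = -0.57/3.4 = -0.1676; g_cld = -0.292/3.4 = -0.08588.
Total gain g = -0.06258.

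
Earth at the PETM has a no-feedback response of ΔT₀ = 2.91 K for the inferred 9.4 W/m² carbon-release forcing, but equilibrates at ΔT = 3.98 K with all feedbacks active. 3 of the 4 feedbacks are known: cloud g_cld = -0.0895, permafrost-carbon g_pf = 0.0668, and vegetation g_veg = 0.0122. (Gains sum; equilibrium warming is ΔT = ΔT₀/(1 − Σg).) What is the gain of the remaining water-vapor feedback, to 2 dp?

0.28

Amplification A = ΔT/ΔT₀ = 3.98/2.91 = 1.368.
Total gain g = 1 − 1/A = 1 − 1/1.368 = 0.269.
Known gains sum to -0.0895 + 0.0668 + 0.0122 = -0.0105.
g_wv = 0.269 + 0.0105 = 0.28.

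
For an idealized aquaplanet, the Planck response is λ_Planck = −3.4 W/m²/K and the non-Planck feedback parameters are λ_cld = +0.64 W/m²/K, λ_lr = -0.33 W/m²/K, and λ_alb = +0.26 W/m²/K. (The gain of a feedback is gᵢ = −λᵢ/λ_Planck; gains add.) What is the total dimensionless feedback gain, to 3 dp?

0.168

Convert to gains: g_cld = 0.64/3.4 = 0.1882; g_lr = -0.33/3.4 = -0.09706; g_alb = 0.26/3.4 = 0.07647.
Total gain g = 0.16761.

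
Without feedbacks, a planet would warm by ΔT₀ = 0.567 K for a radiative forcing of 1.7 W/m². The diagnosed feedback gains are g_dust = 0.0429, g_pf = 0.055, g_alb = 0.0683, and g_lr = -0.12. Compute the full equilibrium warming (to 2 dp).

0.59 K

Total gain g = 0.0429 + 0.055 + 0.0683 − 0.12 = 0.0462.
Amplification A = 1/(1 − 0.0462) = 1.048.
ΔT = 0.567 × 1.048 = 0.59 K.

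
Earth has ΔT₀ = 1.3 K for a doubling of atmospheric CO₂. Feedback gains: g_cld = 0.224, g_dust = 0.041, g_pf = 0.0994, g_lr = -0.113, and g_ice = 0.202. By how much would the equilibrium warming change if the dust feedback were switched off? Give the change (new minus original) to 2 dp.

Original: g = 0.4534, ΔT = 1.3/(1−0.4534) = 2.3783 K.
Without dust: g' = 0.4124, ΔT' = 1.3/(1−0.4124) = 2.2124 K.
Change = 2.2124 − 2.3783 = -0.17 K.

-0.17 K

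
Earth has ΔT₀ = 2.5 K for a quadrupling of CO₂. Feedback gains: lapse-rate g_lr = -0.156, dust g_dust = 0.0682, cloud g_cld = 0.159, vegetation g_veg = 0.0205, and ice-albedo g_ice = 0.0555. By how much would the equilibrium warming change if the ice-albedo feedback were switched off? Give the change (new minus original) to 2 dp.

-0.18 K

Original: g = 0.1472, ΔT = 2.5/(1−0.1472) = 2.9315 K.
Without ice-albedo: g' = 0.0917, ΔT' = 2.5/(1−0.0917) = 2.7524 K.
Change = 2.7524 − 2.9315 = -0.18 K.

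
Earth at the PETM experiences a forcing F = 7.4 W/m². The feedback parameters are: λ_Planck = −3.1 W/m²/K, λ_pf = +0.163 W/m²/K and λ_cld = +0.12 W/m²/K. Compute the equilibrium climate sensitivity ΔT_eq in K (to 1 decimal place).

2.6 K

Net feedback parameter λ = (−3.1) + (+0.163) + (+0.12) = -2.817 W/m²/K.
ΔT = −F/λ = −7.4/(-2.817) = 2.6 K.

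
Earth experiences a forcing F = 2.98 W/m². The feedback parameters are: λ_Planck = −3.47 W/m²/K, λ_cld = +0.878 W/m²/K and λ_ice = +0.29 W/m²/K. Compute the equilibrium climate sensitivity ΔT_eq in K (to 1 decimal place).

Net feedback parameter λ = (−3.47) + (+0.878) + (+0.29) = -2.302 W/m²/K.
ΔT = −F/λ = −2.98/(-2.302) = 1.3 K.

1.3 K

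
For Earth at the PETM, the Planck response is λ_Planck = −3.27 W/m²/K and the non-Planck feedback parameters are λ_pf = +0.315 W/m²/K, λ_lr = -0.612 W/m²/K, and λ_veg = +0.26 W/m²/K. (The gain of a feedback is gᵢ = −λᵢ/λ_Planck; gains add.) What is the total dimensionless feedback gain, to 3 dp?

-0.011

Convert to gains: g_pf = 0.315/3.27 = 0.09633; g_lr = -0.612/3.27 = -0.1872; g_veg = 0.26/3.27 = 0.07951.
Total gain g = -0.01136.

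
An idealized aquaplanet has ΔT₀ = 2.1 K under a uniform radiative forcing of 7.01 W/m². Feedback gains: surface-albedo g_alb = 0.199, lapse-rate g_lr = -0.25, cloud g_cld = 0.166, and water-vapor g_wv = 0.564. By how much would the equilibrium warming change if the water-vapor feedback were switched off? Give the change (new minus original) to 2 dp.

Original: g = 0.679, ΔT = 2.1/(1−0.679) = 6.5421 K.
Without water-vapor: g' = 0.115, ΔT' = 2.1/(1−0.115) = 2.3729 K.
Change = 2.3729 − 6.5421 = -4.17 K.

-4.17 K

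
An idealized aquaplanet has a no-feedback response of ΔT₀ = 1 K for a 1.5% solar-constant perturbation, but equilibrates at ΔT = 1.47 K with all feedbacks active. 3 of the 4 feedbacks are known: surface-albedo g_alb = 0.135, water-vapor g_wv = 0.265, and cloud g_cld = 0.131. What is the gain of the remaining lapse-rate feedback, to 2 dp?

-0.21

Amplification A = ΔT/ΔT₀ = 1.47/1 = 1.47.
Total gain g = 1 − 1/A = 1 − 1/1.47 = 0.3197.
Known gains sum to 0.135 + 0.265 + 0.131 = 0.531.
g_lr = 0.3197 − 0.531 = -0.21.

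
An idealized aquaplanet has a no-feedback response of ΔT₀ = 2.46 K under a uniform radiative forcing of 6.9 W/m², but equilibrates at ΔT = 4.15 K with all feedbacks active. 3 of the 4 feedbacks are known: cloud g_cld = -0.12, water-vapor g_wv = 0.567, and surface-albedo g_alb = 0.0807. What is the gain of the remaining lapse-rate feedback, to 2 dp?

-0.12

Amplification A = ΔT/ΔT₀ = 4.15/2.46 = 1.687.
Total gain g = 1 − 1/A = 1 − 1/1.687 = 0.4072.
Known gains sum to -0.12 + 0.567 + 0.0807 = 0.5277.
g_lr = 0.4072 − 0.5277 = -0.12.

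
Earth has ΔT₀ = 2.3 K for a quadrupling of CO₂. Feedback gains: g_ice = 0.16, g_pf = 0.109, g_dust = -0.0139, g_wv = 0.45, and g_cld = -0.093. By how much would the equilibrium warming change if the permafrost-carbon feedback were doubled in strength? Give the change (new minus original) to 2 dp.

2.32 K

Original: g = 0.6121, ΔT = 2.3/(1−0.6121) = 5.9294 K.
With doubled permafrost-carbon: g' = 0.7211, ΔT' = 2.3/(1−0.7211) = 8.2467 K.
Change = 8.2467 − 5.9294 = 2.32 K.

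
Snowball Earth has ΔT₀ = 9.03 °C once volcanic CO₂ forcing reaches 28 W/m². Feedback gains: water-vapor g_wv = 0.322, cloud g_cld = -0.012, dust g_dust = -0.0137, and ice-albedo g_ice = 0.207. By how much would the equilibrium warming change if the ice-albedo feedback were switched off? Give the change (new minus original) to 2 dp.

-5.35 °C

Original: g = 0.5033, ΔT = 9.03/(1−0.5033) = 18.1800 °C.
Without ice-albedo: g' = 0.2963, ΔT' = 9.03/(1−0.2963) = 12.8322 °C.
Change = 12.8322 − 18.1800 = -5.35 °C.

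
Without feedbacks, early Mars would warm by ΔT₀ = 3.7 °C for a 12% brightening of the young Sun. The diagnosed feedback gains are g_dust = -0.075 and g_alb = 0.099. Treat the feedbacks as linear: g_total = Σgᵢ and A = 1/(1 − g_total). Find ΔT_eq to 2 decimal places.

3.79 °C

Total gain g = -0.075 + 0.099 = 0.024.
Amplification A = 1/(1 − 0.024) = 1.025.
ΔT = 3.7 × 1.025 = 3.79 °C.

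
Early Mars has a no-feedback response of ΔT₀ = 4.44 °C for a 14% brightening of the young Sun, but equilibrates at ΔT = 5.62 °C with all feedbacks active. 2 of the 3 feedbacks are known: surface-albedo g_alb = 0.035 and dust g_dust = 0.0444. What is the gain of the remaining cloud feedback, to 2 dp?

Amplification A = ΔT/ΔT₀ = 5.62/4.44 = 1.266.
Total gain g = 1 − 1/A = 1 − 1/1.266 = 0.2101.
Known gains sum to 0.035 + 0.0444 = 0.0794.
g_cld = 0.2101 − 0.0794 = 0.13.

0.13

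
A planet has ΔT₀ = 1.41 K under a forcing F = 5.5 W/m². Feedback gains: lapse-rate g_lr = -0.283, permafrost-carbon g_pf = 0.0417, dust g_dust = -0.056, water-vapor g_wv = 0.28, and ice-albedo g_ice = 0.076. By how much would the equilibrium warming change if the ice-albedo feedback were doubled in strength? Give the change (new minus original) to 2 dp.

0.13 K

Original: g = 0.0587, ΔT = 1.41/(1−0.0587) = 1.4979 K.
With doubled ice-albedo: g' = 0.1347, ΔT' = 1.41/(1−0.1347) = 1.6295 K.
Change = 1.6295 − 1.4979 = 0.13 K.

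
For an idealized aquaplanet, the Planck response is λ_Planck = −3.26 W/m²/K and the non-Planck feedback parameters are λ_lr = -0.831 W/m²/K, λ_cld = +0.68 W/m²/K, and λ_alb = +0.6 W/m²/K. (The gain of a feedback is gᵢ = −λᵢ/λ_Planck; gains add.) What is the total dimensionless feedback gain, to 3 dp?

0.138

Convert to gains: g_lr = -0.831/3.26 = -0.2549; g_cld = 0.68/3.26 = 0.2086; g_alb = 0.6/3.26 = 0.184.
Total gain g = 0.1377.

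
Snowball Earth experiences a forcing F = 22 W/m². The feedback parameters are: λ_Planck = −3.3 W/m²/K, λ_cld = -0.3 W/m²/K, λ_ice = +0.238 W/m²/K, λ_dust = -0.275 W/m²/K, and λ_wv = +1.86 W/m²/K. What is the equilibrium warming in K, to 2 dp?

12.38 K

Net feedback parameter λ = (−3.3) + (-0.3) + (+0.238) + (-0.275) + (+1.86) = -1.777 W/m²/K.
ΔT = −F/λ = −22/(-1.777) = 12.38 K.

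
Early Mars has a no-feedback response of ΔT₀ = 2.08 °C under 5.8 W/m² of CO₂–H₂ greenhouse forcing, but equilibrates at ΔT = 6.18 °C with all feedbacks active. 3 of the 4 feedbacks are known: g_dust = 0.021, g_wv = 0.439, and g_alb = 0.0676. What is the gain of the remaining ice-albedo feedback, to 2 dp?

0.14

Amplification A = ΔT/ΔT₀ = 6.18/2.08 = 2.971.
Total gain g = 1 − 1/A = 1 − 1/2.971 = 0.6634.
Known gains sum to 0.021 + 0.439 + 0.0676 = 0.5276.
g_ice = 0.6634 − 0.5276 = 0.14.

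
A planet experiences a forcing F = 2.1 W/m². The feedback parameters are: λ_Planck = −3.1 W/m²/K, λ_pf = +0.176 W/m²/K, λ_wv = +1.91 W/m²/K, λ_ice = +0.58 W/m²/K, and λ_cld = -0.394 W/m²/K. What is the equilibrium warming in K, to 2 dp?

Net feedback parameter λ = (−3.1) + (+0.176) + (+1.91) + (+0.58) + (-0.394) = -0.828 W/m²/K.
ΔT = −F/λ = −2.1/(-0.828) = 2.54 K.

2.54 K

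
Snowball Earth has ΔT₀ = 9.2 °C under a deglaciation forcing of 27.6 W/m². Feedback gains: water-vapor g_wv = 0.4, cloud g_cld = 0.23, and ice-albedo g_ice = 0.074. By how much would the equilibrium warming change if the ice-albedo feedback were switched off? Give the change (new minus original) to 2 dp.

-6.22 °C

Original: g = 0.704, ΔT = 9.2/(1−0.704) = 31.0811 °C.
Without ice-albedo: g' = 0.63, ΔT' = 9.2/(1−0.63) = 24.8649 °C.
Change = 24.8649 − 31.0811 = -6.22 °C.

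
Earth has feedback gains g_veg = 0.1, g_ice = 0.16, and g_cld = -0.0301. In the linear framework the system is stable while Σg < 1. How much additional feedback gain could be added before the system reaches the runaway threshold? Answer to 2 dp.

0.77

Current total gain = 0.1 + 0.16 − 0.0301 = 0.2299.
Margin to runaway = 1 − 0.2299 = 0.77.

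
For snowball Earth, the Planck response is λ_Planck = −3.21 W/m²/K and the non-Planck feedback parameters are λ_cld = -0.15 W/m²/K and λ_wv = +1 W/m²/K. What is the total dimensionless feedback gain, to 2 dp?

Convert to gains: g_cld = -0.15/3.21 = -0.04673; g_wv = 1/3.21 = 0.3115.
Total gain g = 0.26477.

0.26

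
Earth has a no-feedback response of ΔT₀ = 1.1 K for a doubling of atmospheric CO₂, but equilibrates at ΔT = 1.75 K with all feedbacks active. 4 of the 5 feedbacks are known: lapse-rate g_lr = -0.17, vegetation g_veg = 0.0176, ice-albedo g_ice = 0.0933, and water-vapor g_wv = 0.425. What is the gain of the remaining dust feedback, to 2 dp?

0.01

Amplification A = ΔT/ΔT₀ = 1.75/1.1 = 1.591.
Total gain g = 1 − 1/A = 1 − 1/1.591 = 0.3715.
Known gains sum to -0.17 + 0.0176 + 0.0933 + 0.425 = 0.3659.
g_dust = 0.3715 − 0.3659 = 0.01.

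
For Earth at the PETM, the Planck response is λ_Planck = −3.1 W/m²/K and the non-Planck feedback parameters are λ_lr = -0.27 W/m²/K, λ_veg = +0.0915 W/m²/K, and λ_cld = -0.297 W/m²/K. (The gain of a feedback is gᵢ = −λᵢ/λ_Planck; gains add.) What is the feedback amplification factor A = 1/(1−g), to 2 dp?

Convert to gains: g_lr = -0.27/3.1 = -0.0871; g_veg = 0.0915/3.1 = 0.02952; g_cld = -0.297/3.1 = -0.09581.
Total gain g = -0.15339.
A = 1/(1 + 0.15339) = 0.87.

0.87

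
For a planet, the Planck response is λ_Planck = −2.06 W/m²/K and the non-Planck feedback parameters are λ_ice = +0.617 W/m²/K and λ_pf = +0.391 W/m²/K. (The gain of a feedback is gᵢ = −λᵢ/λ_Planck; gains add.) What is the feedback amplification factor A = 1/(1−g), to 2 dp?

Convert to gains: g_ice = 0.617/2.06 = 0.2995; g_pf = 0.391/2.06 = 0.1898.
Total gain g = 0.4893.
A = 1/(1 − 0.4893) = 1.96.

1.96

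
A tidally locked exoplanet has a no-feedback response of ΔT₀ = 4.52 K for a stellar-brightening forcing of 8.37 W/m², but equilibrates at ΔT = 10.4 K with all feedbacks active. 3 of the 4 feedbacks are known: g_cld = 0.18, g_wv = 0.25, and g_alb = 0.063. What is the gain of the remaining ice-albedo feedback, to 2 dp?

Amplification A = ΔT/ΔT₀ = 10.4/4.52 = 2.301.
Total gain g = 1 − 1/A = 1 − 1/2.301 = 0.5654.
Known gains sum to 0.18 + 0.25 + 0.063 = 0.493.
g_ice = 0.5654 − 0.493 = 0.07.

0.07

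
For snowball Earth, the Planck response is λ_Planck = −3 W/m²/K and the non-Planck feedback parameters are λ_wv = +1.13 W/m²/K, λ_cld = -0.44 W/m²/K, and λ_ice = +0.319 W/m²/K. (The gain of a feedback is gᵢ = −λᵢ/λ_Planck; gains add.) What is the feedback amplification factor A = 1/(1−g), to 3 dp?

1.507

Convert to gains: g_wv = 1.13/3 = 0.3767; g_cld = -0.44/3 = -0.1467; g_ice = 0.319/3 = 0.1063.
Total gain g = 0.3363.
A = 1/(1 − 0.3363) = 1.507.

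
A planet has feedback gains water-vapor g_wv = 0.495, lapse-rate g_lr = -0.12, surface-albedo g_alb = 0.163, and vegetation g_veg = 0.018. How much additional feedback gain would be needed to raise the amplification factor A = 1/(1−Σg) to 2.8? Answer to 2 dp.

Current total gain = 0.556.
Target gain for A = 2.8: g* = 1 − 1/2.8 = 0.6429.
Additional gain needed = 0.6429 − 0.556 = 0.09.

0.09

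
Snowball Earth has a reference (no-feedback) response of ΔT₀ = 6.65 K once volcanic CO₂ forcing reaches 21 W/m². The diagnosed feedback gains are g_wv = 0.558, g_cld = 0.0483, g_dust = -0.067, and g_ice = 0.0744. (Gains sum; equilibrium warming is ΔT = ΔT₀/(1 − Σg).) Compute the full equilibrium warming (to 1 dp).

17.2 K

Total gain g = 0.558 + 0.0483 − 0.067 + 0.0744 = 0.6137.
Amplification A = 1/(1 − 0.6137) = 2.589.
ΔT = 6.65 × 2.589 = 17.2 K.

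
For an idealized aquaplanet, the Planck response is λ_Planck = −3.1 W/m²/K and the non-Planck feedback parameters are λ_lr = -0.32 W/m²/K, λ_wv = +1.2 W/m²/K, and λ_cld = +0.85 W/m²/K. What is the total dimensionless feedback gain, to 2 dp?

Convert to gains: g_lr = -0.32/3.1 = -0.1032; g_wv = 1.2/3.1 = 0.3871; g_cld = 0.85/3.1 = 0.2742.
Total gain g = 0.5581.

0.56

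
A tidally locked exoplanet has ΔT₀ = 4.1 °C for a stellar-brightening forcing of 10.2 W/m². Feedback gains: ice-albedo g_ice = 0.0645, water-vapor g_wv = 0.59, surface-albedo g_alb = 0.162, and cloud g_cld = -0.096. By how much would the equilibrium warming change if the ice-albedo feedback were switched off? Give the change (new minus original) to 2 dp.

Original: g = 0.7205, ΔT = 4.1/(1−0.7205) = 14.6691 °C.
Without ice-albedo: g' = 0.656, ΔT' = 4.1/(1−0.656) = 11.9186 °C.
Change = 11.9186 − 14.6691 = -2.75 °C.

-2.75 °C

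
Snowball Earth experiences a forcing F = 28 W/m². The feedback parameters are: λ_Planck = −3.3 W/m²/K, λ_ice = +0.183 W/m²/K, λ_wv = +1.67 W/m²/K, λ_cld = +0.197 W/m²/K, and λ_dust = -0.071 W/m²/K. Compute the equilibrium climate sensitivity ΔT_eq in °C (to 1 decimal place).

21.2 °C

Net feedback parameter λ = (−3.3) + (+0.183) + (+1.67) + (+0.197) + (-0.071) = -1.321 W/m²/K.
ΔT = −F/λ = −28/(-1.321) = 21.2 °C.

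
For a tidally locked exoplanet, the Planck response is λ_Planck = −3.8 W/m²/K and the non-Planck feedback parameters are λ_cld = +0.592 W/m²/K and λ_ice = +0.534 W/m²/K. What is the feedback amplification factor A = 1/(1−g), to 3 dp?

Convert to gains: g_cld = 0.592/3.8 = 0.1558; g_ice = 0.534/3.8 = 0.1405.
Total gain g = 0.2963.
A = 1/(1 − 0.2963) = 1.421.

1.421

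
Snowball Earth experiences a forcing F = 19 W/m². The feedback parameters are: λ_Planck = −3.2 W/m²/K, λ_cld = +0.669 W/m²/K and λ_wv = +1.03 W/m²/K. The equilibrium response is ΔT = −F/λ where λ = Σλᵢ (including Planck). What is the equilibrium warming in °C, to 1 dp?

Net feedback parameter λ = (−3.2) + (+0.669) + (+1.03) = -1.501 W/m²/K.
ΔT = −F/λ = −19/(-1.501) = 12.7 °C.

12.7 °C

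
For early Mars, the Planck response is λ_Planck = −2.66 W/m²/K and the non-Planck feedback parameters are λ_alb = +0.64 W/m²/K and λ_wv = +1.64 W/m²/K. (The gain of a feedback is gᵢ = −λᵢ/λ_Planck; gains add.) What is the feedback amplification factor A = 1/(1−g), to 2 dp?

7.00

Convert to gains: g_alb = 0.64/2.66 = 0.2406; g_wv = 1.64/2.66 = 0.6165.
Total gain g = 0.8571.
A = 1/(1 − 0.8571) = 7.00.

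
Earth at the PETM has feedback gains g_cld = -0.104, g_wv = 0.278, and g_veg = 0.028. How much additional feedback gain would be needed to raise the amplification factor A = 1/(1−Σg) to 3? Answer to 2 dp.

0.46

Current total gain = 0.202.
Target gain for A = 3: g* = 1 − 1/3 = 0.6667.
Additional gain needed = 0.6667 − 0.202 = 0.46.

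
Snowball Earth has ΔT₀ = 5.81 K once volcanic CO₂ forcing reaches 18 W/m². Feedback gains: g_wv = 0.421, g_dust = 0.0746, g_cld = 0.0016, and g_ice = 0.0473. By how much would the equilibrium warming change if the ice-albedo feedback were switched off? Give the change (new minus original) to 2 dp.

Original: g = 0.5445, ΔT = 5.81/(1−0.5445) = 12.7552 K.
Without ice-albedo: g' = 0.4972, ΔT' = 5.81/(1−0.4972) = 11.5553 K.
Change = 11.5553 − 12.7552 = -1.20 K.

-1.20 K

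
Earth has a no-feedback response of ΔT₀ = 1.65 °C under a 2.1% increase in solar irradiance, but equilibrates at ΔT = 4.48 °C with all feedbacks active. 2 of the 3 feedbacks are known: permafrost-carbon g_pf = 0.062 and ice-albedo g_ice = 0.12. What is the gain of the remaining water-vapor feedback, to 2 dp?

Amplification A = ΔT/ΔT₀ = 4.48/1.65 = 2.715.
Total gain g = 1 − 1/A = 1 − 1/2.715 = 0.6317.
Known gains sum to 0.062 + 0.12 = 0.182.
g_wv = 0.6317 − 0.182 = 0.45.

0.45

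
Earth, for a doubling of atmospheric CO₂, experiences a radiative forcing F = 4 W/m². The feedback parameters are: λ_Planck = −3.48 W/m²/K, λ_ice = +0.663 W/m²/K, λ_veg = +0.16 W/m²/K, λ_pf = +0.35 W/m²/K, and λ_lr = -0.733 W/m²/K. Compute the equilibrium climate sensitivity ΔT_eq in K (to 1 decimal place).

1.3 K

Net feedback parameter λ = (−3.48) + (+0.663) + (+0.16) + (+0.35) + (-0.733) = -3.04 W/m²/K.
ΔT = −F/λ = −4/(-3.04) = 1.3 K.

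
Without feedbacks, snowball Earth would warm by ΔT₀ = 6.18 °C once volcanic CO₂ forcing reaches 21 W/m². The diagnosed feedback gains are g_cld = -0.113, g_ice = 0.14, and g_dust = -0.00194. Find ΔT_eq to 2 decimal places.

Total gain g = -0.113 + 0.14 − 0.00194 = 0.02506.
Amplification A = 1/(1 − 0.02506) = 1.026.
ΔT = 6.18 × 1.026 = 6.34 °C.

6.34 °C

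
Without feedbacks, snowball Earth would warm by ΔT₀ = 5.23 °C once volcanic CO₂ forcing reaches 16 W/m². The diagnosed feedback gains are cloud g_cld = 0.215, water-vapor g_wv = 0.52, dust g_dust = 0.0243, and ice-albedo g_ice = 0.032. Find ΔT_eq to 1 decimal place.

25.1 °C

Total gain g = 0.215 + 0.52 + 0.0243 + 0.032 = 0.7913.
Amplification A = 1/(1 − 0.7913) = 4.792.
ΔT = 5.23 × 4.792 = 25.1 °C.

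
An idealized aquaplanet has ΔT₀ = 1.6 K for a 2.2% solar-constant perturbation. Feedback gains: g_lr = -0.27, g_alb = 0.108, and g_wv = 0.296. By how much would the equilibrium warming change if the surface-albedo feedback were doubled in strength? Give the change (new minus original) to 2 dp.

Original: g = 0.134, ΔT = 1.6/(1−0.134) = 1.8476 K.
With doubled surface-albedo: g' = 0.242, ΔT' = 1.6/(1−0.242) = 2.1108 K.
Change = 2.1108 − 1.8476 = 0.26 K.

0.26 K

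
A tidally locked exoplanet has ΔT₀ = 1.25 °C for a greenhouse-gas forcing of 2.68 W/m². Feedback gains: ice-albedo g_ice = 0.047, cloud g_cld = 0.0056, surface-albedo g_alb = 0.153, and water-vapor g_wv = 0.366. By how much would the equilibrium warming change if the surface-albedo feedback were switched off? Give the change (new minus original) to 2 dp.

-0.77 °C

Original: g = 0.5716, ΔT = 1.25/(1−0.5716) = 2.9178 °C.
Without surface-albedo: g' = 0.4186, ΔT' = 1.25/(1−0.4186) = 2.1500 °C.
Change = 2.1500 − 2.9178 = -0.77 °C.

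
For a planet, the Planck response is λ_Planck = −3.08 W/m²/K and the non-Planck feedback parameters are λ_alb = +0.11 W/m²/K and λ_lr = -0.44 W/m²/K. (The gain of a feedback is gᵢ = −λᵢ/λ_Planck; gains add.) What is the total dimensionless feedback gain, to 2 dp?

Convert to gains: g_alb = 0.11/3.08 = 0.03571; g_lr = -0.44/3.08 = -0.1429.
Total gain g = -0.10719.

-0.11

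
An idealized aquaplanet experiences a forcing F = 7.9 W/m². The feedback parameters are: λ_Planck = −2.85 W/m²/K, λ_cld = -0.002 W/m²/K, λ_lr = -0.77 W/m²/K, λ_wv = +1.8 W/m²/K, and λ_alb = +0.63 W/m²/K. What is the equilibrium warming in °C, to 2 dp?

6.63 °C

Net feedback parameter λ = (−2.85) + (-0.002) + (-0.77) + (+1.8) + (+0.63) = -1.192 W/m²/K.
ΔT = −F/λ = −7.9/(-1.192) = 6.63 °C.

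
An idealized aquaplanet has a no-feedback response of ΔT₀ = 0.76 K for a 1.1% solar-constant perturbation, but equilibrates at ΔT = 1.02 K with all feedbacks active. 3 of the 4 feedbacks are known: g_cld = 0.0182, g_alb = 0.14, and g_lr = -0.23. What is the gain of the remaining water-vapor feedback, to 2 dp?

0.33

Amplification A = ΔT/ΔT₀ = 1.02/0.76 = 1.342.
Total gain g = 1 − 1/A = 1 − 1/1.342 = 0.2548.
Known gains sum to 0.0182 + 0.14 − 0.23 = -0.0718.
g_wv = 0.2548 + 0.0718 = 0.33.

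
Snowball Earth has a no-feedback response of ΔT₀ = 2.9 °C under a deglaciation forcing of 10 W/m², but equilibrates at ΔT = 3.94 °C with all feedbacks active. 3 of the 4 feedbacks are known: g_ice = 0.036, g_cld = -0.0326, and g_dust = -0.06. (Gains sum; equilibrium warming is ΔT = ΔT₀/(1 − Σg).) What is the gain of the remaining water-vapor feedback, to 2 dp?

Amplification A = ΔT/ΔT₀ = 3.94/2.9 = 1.359.
Total gain g = 1 − 1/A = 1 − 1/1.359 = 0.2642.
Known gains sum to 0.036 − 0.0326 − 0.06 = -0.0566.
g_wv = 0.2642 + 0.0566 = 0.32.

0.32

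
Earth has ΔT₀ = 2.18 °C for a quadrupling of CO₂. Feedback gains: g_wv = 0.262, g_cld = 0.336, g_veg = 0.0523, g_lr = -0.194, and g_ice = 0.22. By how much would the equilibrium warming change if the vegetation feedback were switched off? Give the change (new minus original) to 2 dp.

Original: g = 0.6763, ΔT = 2.18/(1−0.6763) = 6.7346 °C.
Without vegetation: g' = 0.624, ΔT' = 2.18/(1−0.624) = 5.7979 °C.
Change = 5.7979 − 6.7346 = -0.94 °C.

-0.94 °C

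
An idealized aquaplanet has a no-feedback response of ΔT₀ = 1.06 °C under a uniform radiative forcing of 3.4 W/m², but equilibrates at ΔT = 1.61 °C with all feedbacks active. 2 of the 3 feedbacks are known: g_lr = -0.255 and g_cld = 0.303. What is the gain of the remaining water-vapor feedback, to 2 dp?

0.29

Amplification A = ΔT/ΔT₀ = 1.61/1.06 = 1.519.
Total gain g = 1 − 1/A = 1 − 1/1.519 = 0.3417.
Known gains sum to -0.255 + 0.303 = 0.048.
g_wv = 0.3417 − 0.048 = 0.29.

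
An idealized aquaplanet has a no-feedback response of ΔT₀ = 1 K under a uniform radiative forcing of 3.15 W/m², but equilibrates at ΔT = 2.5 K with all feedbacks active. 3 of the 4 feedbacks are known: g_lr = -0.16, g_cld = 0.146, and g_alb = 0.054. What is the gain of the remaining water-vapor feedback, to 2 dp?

Amplification A = ΔT/ΔT₀ = 2.5/1 = 2.5.
Total gain g = 1 − 1/A = 1 − 1/2.5 = 0.6.
Known gains sum to -0.16 + 0.146 + 0.054 = 0.04.
g_wv = 0.6 − 0.04 = 0.56.

0.56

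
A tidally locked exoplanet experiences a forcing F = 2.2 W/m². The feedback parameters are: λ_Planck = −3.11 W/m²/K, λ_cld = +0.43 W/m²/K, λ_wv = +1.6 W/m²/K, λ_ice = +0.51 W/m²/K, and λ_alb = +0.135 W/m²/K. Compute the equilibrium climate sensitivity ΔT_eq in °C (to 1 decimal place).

Net feedback parameter λ = (−3.11) + (+0.43) + (+1.6) + (+0.51) + (+0.135) = -0.435 W/m²/K.
ΔT = −F/λ = −2.2/(-0.435) = 5.1 °C.

5.1 °C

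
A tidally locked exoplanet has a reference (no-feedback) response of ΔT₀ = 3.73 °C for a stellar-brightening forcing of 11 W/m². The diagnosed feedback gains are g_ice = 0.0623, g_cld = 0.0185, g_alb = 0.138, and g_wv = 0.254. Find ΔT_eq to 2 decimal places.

7.08 °C

Total gain g = 0.0623 + 0.0185 + 0.138 + 0.254 = 0.4728.
Amplification A = 1/(1 − 0.4728) = 1.897.
ΔT = 3.73 × 1.897 = 7.08 °C.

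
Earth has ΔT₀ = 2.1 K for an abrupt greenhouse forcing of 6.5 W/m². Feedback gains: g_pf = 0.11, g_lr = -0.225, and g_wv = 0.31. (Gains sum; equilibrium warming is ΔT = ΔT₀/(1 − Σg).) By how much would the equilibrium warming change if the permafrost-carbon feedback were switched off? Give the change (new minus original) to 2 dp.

-0.31 K

Original: g = 0.195, ΔT = 2.1/(1−0.195) = 2.6087 K.
Without permafrost-carbon: g' = 0.085, ΔT' = 2.1/(1−0.085) = 2.2951 K.
Change = 2.2951 − 2.6087 = -0.31 K.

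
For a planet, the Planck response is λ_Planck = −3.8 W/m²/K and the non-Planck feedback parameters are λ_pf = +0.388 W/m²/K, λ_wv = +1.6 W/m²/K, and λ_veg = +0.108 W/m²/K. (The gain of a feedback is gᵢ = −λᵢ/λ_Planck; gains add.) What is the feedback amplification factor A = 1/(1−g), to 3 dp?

2.230

Convert to gains: g_pf = 0.388/3.8 = 0.1021; g_wv = 1.6/3.8 = 0.4211; g_veg = 0.108/3.8 = 0.02842.
Total gain g = 0.55162.
A = 1/(1 − 0.55162) = 2.230.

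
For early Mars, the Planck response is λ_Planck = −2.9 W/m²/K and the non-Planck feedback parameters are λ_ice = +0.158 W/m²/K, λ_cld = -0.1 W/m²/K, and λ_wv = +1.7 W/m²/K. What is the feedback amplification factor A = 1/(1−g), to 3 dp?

Convert to gains: g_ice = 0.158/2.9 = 0.05448; g_cld = -0.1/2.9 = -0.03448; g_wv = 1.7/2.9 = 0.5862.
Total gain g = 0.6062.
A = 1/(1 − 0.6062) = 2.539.

2.539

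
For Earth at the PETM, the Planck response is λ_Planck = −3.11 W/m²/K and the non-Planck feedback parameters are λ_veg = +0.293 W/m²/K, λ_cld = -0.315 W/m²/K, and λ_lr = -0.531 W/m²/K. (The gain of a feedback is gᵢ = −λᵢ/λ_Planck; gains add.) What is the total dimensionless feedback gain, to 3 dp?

Convert to gains: g_veg = 0.293/3.11 = 0.09421; g_cld = -0.315/3.11 = -0.1013; g_lr = -0.531/3.11 = -0.1707.
Total gain g = -0.17779.

-0.178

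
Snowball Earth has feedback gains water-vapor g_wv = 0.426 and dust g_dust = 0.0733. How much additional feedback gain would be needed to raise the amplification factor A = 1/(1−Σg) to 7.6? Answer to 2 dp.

0.37

Current total gain = 0.4993.
Target gain for A = 7.6: g* = 1 − 1/7.6 = 0.8684.
Additional gain needed = 0.8684 − 0.4993 = 0.37.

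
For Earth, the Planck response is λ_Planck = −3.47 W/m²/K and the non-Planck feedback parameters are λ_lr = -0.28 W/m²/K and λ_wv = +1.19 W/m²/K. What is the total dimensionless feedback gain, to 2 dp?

Convert to gains: g_lr = -0.28/3.47 = -0.08069; g_wv = 1.19/3.47 = 0.3429.
Total gain g = 0.26221.

0.26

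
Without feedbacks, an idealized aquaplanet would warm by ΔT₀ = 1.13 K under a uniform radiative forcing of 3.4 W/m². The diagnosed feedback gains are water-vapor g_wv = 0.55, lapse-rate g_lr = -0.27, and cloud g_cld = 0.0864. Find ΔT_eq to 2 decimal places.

1.78 K

Total gain g = 0.55 − 0.27 + 0.0864 = 0.3664.
Amplification A = 1/(1 − 0.3664) = 1.578.
ΔT = 1.13 × 1.578 = 1.78 K.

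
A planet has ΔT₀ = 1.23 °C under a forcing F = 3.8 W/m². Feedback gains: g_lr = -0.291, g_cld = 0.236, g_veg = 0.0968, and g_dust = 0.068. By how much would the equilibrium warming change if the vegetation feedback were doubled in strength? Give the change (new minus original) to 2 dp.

0.17 °C

Original: g = 0.1098, ΔT = 1.23/(1−0.1098) = 1.3817 °C.
With doubled vegetation: g' = 0.2066, ΔT' = 1.23/(1−0.2066) = 1.5503 °C.
Change = 1.5503 − 1.3817 = 0.17 °C.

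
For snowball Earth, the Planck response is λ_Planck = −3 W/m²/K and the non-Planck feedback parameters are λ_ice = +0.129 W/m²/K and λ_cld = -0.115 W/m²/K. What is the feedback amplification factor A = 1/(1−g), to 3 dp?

1.005

Convert to gains: g_ice = 0.129/3 = 0.043; g_cld = -0.115/3 = -0.03833.
Total gain g = 0.00467.
A = 1/(1 − 0.00467) = 1.005.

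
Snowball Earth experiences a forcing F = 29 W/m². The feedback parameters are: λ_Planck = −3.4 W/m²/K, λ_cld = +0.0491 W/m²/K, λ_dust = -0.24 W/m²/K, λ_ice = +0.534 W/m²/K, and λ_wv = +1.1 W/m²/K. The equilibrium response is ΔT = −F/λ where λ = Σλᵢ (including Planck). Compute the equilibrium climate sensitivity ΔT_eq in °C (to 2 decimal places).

Net feedback parameter λ = (−3.4) + (+0.0491) + (-0.24) + (+0.534) + (+1.1) = -1.9569 W/m²/K.
ΔT = −F/λ = −29/(-1.9569) = 14.82 °C.

14.82 °C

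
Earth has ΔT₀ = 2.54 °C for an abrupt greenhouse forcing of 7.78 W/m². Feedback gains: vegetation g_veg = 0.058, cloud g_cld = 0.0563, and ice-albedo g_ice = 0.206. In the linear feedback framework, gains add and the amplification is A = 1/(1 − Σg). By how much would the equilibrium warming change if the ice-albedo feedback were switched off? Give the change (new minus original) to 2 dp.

-0.87 °C

Original: g = 0.3203, ΔT = 2.54/(1−0.3203) = 3.7369 °C.
Without ice-albedo: g' = 0.1143, ΔT' = 2.54/(1−0.1143) = 2.8678 °C.
Change = 2.8678 − 3.7369 = -0.87 °C.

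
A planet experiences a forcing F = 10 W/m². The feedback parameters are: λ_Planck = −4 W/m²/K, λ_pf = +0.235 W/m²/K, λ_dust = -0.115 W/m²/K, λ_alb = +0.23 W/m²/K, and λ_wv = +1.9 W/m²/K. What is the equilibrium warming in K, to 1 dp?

Net feedback parameter λ = (−4) + (+0.235) + (-0.115) + (+0.23) + (+1.9) = -1.75 W/m²/K.
ΔT = −F/λ = −10/(-1.75) = 5.7 K.

5.7 K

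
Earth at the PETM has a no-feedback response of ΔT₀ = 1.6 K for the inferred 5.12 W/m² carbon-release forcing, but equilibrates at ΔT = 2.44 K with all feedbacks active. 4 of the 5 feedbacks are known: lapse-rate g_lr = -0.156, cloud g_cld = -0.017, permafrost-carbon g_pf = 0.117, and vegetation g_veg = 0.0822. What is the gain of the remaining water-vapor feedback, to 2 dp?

Amplification A = ΔT/ΔT₀ = 2.44/1.6 = 1.525.
Total gain g = 1 − 1/A = 1 − 1/1.525 = 0.3443.
Known gains sum to -0.156 − 0.017 + 0.117 + 0.0822 = 0.0262.
g_wv = 0.3443 − 0.0262 = 0.32.

0.32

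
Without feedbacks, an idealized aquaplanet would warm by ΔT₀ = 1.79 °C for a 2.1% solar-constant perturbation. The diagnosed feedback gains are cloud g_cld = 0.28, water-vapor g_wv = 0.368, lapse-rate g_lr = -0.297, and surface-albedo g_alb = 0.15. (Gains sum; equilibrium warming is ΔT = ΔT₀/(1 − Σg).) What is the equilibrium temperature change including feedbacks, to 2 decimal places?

Total gain g = 0.28 + 0.368 − 0.297 + 0.15 = 0.501.
Amplification A = 1/(1 − 0.501) = 2.004.
ΔT = 1.79 × 2.004 = 3.59 °C.

3.59 °C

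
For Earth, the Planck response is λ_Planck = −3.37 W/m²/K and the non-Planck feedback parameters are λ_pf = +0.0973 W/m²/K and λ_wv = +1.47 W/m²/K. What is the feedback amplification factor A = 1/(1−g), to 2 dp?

1.87

Convert to gains: g_pf = 0.0973/3.37 = 0.02887; g_wv = 1.47/3.37 = 0.4362.
Total gain g = 0.46507.
A = 1/(1 − 0.46507) = 1.87.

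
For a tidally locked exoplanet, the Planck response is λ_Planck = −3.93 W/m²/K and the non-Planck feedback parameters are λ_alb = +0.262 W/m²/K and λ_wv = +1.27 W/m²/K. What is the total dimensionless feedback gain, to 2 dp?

0.39

Convert to gains: g_alb = 0.262/3.93 = 0.06667; g_wv = 1.27/3.93 = 0.3232.
Total gain g = 0.38987.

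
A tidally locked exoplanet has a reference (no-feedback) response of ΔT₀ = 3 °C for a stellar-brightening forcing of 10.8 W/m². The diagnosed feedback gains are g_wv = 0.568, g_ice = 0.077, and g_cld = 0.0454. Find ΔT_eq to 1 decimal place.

9.7 °C

Total gain g = 0.568 + 0.077 + 0.0454 = 0.6904.
Amplification A = 1/(1 − 0.6904) = 3.23.
ΔT = 3 × 3.23 = 9.7 °C.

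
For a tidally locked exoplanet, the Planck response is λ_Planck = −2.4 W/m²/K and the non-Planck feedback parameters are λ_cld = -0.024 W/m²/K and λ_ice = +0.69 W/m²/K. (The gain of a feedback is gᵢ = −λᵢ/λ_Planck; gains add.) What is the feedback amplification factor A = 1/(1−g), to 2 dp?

1.38

Convert to gains: g_cld = -0.024/2.4 = -0.01; g_ice = 0.69/2.4 = 0.2875.
Total gain g = 0.2775.
A = 1/(1 − 0.2775) = 1.38.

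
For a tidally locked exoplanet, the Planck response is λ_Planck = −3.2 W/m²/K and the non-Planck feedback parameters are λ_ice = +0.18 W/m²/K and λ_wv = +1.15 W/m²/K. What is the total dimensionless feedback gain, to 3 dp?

Convert to gains: g_ice = 0.18/3.2 = 0.05625; g_wv = 1.15/3.2 = 0.3594.
Total gain g = 0.41565.

0.416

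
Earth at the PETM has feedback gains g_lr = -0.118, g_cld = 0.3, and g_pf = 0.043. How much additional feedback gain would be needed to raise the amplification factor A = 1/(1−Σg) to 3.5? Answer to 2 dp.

0.49

Current total gain = 0.225.
Target gain for A = 3.5: g* = 1 − 1/3.5 = 0.7143.
Additional gain needed = 0.7143 − 0.225 = 0.49.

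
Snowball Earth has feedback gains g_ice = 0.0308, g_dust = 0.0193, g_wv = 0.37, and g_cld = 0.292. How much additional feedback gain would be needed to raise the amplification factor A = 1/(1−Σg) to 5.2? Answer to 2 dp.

0.10

Current total gain = 0.7121.
Target gain for A = 5.2: g* = 1 − 1/5.2 = 0.8077.
Additional gain needed = 0.8077 − 0.7121 = 0.10.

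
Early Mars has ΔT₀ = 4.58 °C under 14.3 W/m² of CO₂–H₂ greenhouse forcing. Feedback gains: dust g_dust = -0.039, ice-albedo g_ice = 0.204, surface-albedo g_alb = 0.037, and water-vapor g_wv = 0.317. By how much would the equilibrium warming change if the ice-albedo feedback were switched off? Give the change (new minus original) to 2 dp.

Original: g = 0.519, ΔT = 4.58/(1−0.519) = 9.5218 °C.
Without ice-albedo: g' = 0.315, ΔT' = 4.58/(1−0.315) = 6.6861 °C.
Change = 6.6861 − 9.5218 = -2.84 °C.

-2.84 °C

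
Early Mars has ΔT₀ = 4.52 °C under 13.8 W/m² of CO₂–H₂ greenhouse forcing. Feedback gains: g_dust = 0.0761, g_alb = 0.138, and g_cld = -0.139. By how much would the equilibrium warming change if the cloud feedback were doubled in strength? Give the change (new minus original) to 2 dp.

Original: g = 0.0751, ΔT = 4.52/(1−0.0751) = 4.8870 °C.
With doubled cloud: g' = -0.0639, ΔT' = 4.52/(1+0.0639) = 4.2485 °C.
Change = 4.2485 − 4.8870 = -0.64 °C.

-0.64 °C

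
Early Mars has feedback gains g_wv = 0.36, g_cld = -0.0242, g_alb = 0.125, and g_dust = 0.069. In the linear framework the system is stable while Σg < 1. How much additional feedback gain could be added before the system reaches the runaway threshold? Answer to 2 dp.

Current total gain = 0.36 − 0.0242 + 0.125 + 0.069 = 0.5298.
Margin to runaway = 1 − 0.5298 = 0.47.

0.47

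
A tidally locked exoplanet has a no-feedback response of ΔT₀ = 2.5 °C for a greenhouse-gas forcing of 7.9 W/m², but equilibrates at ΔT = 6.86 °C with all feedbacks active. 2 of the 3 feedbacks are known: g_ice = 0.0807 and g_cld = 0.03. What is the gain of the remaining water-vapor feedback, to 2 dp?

Amplification A = ΔT/ΔT₀ = 6.86/2.5 = 2.744.
Total gain g = 1 − 1/A = 1 − 1/2.744 = 0.6356.
Known gains sum to 0.0807 + 0.03 = 0.1107.
g_wv = 0.6356 − 0.1107 = 0.52.

0.52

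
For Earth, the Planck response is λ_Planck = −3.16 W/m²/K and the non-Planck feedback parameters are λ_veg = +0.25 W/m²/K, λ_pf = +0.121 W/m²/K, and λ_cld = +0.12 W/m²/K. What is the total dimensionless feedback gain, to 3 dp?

0.155

Convert to gains: g_veg = 0.25/3.16 = 0.07911; g_pf = 0.121/3.16 = 0.03829; g_cld = 0.12/3.16 = 0.03797.
Total gain g = 0.15537.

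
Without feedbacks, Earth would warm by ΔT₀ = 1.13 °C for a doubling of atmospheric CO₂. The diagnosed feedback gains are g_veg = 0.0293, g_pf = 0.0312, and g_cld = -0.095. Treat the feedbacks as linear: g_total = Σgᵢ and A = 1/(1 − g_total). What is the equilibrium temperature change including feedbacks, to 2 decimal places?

Total gain g = 0.0293 + 0.0312 − 0.095 = -0.0345.
Amplification A = 1/(1 + 0.0345) = 0.9667.
ΔT = 1.13 × 0.9667 = 1.09 °C.

1.09 °C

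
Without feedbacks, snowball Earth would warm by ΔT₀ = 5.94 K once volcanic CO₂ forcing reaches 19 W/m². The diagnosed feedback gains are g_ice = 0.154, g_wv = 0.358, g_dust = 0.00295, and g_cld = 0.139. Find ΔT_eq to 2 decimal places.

17.17 K

Total gain g = 0.154 + 0.358 + 0.00295 + 0.139 = 0.65395.
Amplification A = 1/(1 − 0.65395) = 2.89.
ΔT = 5.94 × 2.89 = 17.17 K.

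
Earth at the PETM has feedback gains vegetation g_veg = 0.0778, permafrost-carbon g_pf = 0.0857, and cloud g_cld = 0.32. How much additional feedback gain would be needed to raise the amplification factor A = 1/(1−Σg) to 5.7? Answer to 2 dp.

Current total gain = 0.4835.
Target gain for A = 5.7: g* = 1 − 1/5.7 = 0.8246.
Additional gain needed = 0.8246 − 0.4835 = 0.34.

0.34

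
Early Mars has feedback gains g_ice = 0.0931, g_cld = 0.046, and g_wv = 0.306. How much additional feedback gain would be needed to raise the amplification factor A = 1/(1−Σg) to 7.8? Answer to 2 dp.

Current total gain = 0.4451.
Target gain for A = 7.8: g* = 1 − 1/7.8 = 0.8718.
Additional gain needed = 0.8718 − 0.4451 = 0.43.

0.43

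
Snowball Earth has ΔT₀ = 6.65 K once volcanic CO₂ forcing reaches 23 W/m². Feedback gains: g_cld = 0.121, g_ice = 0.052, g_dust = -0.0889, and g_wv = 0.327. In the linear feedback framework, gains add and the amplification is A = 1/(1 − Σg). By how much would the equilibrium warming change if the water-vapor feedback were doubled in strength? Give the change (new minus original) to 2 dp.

14.10 K

Original: g = 0.4111, ΔT = 6.65/(1−0.4111) = 11.2922 K.
With doubled water-vapor: g' = 0.7381, ΔT' = 6.65/(1−0.7381) = 25.3914 K.
Change = 25.3914 − 11.2922 = 14.10 K.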